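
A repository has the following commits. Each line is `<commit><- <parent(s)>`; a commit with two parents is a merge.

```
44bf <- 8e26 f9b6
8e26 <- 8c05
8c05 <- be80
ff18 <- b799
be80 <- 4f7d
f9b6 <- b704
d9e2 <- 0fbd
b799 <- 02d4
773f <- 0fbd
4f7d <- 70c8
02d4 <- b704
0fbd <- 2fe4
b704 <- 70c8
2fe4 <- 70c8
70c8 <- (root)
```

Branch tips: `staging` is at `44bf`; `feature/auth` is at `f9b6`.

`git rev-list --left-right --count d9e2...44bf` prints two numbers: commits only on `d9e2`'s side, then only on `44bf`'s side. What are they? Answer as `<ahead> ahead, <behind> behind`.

Reachable from d9e2: {0fbd, 2fe4, 70c8, d9e2}.
Reachable from 44bf: {44bf, 4f7d, 70c8, 8c05, 8e26, b704, be80, f9b6}.
Only in d9e2's history (ahead): {0fbd, 2fe4, d9e2} — 3.
Only in 44bf's history (behind): {44bf, 4f7d, 8c05, 8e26, b704, be80, f9b6} — 7.

3 ahead, 7 behind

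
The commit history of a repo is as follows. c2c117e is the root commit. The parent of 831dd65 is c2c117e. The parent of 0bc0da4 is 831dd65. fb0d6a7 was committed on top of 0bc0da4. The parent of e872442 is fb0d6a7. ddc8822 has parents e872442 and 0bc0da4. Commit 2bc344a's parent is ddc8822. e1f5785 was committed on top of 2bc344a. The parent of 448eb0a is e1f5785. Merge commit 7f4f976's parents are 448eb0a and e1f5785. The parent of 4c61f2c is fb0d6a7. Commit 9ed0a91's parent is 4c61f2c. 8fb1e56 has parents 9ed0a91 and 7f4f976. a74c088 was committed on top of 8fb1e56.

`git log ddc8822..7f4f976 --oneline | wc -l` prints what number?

4

Reachable from 7f4f976: {0bc0da4, 2bc344a, 448eb0a, 7f4f976, 831dd65, c2c117e, ddc8822, e1f5785, e872442, fb0d6a7}.
Reachable from ddc8822: {0bc0da4, 831dd65, c2c117e, ddc8822, e872442, fb0d6a7}.
In 7f4f976's history but not ddc8822's: {2bc344a, 448eb0a, 7f4f976, e1f5785} — 4 commits.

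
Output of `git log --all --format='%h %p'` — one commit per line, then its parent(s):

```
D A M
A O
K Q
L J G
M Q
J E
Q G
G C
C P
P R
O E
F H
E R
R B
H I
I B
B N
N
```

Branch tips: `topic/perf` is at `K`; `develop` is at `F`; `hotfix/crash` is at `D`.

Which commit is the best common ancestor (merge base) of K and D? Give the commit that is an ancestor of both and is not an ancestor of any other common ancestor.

Ancestors of K: {B, C, G, K, N, P, Q, R}.
Ancestors of D: {A, B, C, D, E, G, M, N, O, P, Q, R}.
Common ancestors: {B, C, G, N, P, Q, R}.
Among these, Q is not an ancestor of any other common ancestor — it is the merge base.

Q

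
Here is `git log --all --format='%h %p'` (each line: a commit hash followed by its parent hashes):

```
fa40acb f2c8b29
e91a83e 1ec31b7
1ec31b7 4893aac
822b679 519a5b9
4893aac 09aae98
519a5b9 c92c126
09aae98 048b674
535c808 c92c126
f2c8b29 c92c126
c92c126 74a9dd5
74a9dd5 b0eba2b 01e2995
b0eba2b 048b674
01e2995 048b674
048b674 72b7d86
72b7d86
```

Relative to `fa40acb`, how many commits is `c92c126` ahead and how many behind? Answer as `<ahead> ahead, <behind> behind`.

Reachable from c92c126: {01e2995, 048b674, 72b7d86, 74a9dd5, b0eba2b, c92c126}.
Reachable from fa40acb: {01e2995, 048b674, 72b7d86, 74a9dd5, b0eba2b, c92c126, f2c8b29, fa40acb}.
Only in c92c126's history (ahead): {} — 0.
Only in fa40acb's history (behind): {f2c8b29, fa40acb} — 2.

0 ahead, 2 behind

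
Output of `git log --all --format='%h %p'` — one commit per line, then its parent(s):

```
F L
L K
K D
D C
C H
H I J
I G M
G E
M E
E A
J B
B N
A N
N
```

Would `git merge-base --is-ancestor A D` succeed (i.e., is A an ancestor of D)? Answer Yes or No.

Yes

Ancestors of D (commits reachable by following parents): {A, B, C, D, E, G, H, I, J, M, N}.
A is in that set, so it is an ancestor of D.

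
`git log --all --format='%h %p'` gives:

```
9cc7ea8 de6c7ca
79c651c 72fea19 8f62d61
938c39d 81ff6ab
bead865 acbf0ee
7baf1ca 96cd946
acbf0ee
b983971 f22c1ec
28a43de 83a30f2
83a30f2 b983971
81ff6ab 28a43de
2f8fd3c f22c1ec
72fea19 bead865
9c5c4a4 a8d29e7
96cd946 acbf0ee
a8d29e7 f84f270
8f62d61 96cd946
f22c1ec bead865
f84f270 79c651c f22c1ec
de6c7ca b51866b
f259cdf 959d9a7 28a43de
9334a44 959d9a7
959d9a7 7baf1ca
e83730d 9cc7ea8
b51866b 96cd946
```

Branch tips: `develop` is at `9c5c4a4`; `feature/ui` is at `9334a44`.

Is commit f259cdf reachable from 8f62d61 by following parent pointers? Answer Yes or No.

No

Ancestors of 8f62d61: {8f62d61, 96cd946, acbf0ee}.
f259cdf is not in that set, so it is not an ancestor of 8f62d61.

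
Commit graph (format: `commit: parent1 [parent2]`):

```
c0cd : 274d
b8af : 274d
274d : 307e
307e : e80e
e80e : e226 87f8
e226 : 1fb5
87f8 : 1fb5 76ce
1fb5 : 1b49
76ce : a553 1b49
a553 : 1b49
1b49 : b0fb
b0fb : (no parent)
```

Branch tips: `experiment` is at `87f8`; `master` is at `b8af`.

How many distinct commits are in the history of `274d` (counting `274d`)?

Walking parent pointers from 274d: reachable set = {1b49, 1fb5, 274d, 307e, 76ce, 87f8, a553, b0fb, e226, e80e}.
That is 10 commits.

10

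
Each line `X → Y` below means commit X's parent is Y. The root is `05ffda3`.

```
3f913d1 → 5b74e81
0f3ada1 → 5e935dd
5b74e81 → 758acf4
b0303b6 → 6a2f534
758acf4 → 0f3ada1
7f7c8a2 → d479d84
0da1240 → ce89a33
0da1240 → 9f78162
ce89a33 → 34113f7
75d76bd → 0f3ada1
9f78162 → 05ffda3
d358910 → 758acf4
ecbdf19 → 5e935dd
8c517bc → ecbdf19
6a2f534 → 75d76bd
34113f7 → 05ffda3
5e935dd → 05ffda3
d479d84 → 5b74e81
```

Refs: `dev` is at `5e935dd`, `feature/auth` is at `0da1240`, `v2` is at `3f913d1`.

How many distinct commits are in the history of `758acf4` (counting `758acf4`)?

4

Walking parent pointers from 758acf4: reachable set = {05ffda3, 0f3ada1, 5e935dd, 758acf4}.
That is 4 commits.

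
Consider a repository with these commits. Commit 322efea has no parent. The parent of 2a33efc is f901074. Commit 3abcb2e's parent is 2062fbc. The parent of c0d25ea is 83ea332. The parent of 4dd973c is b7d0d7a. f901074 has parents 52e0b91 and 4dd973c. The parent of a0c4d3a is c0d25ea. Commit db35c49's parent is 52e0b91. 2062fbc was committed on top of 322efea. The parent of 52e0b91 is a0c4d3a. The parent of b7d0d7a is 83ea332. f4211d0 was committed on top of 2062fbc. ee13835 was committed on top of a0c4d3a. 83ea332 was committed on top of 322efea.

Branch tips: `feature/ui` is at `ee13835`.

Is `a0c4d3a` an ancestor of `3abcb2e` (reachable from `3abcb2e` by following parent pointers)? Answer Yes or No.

No

Ancestors of 3abcb2e: {2062fbc, 322efea, 3abcb2e}.
a0c4d3a is not in that set, so it is not an ancestor of 3abcb2e.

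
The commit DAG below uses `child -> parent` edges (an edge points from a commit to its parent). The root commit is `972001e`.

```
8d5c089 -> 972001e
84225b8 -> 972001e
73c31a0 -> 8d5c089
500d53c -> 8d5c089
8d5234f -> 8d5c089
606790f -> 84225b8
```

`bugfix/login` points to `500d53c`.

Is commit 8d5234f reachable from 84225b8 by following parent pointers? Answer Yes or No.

No

Ancestors of 84225b8: {84225b8, 972001e}.
8d5234f is not in that set, so it is not an ancestor of 84225b8.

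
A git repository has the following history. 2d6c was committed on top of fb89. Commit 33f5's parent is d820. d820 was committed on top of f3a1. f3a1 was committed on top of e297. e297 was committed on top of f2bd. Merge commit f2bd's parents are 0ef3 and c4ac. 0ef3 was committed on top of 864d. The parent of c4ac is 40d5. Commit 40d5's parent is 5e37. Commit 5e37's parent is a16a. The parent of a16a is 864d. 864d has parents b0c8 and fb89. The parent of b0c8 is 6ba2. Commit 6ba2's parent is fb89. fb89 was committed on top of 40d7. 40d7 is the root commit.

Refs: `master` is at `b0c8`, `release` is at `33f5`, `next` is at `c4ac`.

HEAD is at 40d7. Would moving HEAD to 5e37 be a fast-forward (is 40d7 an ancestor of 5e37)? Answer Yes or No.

A fast-forward from 40d7 to 5e37 is possible iff 40d7 is an ancestor of 5e37.
Ancestors of 5e37: {40d7, 5e37, 6ba2, 864d, a16a, b0c8, fb89}.
40d7 is among them, so fast-forward is possible.

Yes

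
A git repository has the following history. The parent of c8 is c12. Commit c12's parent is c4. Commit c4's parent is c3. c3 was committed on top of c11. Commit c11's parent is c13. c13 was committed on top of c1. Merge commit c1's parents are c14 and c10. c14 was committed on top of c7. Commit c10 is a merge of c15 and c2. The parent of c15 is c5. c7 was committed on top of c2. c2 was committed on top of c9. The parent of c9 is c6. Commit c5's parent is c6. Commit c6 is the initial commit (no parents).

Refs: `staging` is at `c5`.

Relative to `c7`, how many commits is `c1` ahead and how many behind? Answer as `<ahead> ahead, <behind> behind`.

Reachable from c1: {c1, c10, c14, c15, c2, c5, c6, c7, c9}.
Reachable from c7: {c2, c6, c7, c9}.
Only in c1's history (ahead): {c1, c10, c14, c15, c5} — 5.
Only in c7's history (behind): {} — 0.

5 ahead, 0 behind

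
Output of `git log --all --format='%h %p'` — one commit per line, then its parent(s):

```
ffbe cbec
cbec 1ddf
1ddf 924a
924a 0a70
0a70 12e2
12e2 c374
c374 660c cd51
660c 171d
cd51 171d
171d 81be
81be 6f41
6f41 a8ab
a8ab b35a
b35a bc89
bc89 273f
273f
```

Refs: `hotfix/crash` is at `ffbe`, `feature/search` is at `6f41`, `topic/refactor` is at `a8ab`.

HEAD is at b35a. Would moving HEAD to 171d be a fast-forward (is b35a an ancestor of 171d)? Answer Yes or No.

Yes

A fast-forward from b35a to 171d is possible iff b35a is an ancestor of 171d.
Ancestors of 171d: {171d, 273f, 6f41, 81be, a8ab, b35a, bc89}.
b35a is among them, so fast-forward is possible.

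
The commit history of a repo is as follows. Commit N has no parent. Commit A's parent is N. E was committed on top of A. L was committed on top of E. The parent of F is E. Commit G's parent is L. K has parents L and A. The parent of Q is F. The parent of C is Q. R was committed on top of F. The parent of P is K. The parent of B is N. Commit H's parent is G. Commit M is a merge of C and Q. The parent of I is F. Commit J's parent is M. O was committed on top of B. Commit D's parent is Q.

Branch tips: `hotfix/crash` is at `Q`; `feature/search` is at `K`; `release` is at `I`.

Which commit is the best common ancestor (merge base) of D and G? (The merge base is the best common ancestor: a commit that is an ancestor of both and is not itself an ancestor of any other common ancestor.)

Ancestors of D: {A, D, E, F, N, Q}.
Ancestors of G: {A, E, G, L, N}.
Common ancestors: {A, E, N}.
Among these, E is not an ancestor of any other common ancestor — it is the merge base.

E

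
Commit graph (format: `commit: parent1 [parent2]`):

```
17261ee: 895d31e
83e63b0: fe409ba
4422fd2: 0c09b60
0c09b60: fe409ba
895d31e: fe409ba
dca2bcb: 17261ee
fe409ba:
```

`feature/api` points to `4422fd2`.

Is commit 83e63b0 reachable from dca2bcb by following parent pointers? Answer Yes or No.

No

Ancestors of dca2bcb: {17261ee, 895d31e, dca2bcb, fe409ba}.
83e63b0 is not in that set, so it is not an ancestor of dca2bcb.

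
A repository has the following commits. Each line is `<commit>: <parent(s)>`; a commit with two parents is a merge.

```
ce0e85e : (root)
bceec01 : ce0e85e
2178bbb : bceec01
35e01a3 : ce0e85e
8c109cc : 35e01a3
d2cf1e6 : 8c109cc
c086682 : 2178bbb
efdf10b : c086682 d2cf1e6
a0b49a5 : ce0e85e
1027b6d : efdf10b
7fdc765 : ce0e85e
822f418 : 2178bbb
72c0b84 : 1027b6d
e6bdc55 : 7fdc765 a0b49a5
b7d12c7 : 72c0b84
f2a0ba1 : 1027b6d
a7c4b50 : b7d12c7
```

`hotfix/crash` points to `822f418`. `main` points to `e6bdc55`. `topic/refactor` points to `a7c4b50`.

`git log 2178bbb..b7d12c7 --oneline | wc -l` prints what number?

Reachable from b7d12c7: {1027b6d, 2178bbb, 35e01a3, 72c0b84, 8c109cc, b7d12c7, bceec01, c086682, ce0e85e, d2cf1e6, efdf10b}.
Reachable from 2178bbb: {2178bbb, bceec01, ce0e85e}.
In b7d12c7's history but not 2178bbb's: {1027b6d, 35e01a3, 72c0b84, 8c109cc, b7d12c7, c086682, d2cf1e6, efdf10b} — 8 commits.

8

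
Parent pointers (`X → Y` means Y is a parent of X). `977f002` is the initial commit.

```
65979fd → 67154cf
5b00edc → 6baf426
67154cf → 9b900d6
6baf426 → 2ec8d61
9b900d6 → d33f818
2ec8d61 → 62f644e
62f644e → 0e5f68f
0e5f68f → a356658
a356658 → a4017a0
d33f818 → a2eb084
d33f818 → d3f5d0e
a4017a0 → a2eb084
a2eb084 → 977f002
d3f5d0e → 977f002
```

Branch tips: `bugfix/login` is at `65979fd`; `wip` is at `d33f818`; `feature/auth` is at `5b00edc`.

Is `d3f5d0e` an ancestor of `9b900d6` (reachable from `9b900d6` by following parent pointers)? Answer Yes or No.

Yes

Ancestors of 9b900d6 (commits reachable by following parents): {977f002, 9b900d6, a2eb084, d33f818, d3f5d0e}.
d3f5d0e is in that set, so it is an ancestor of 9b900d6.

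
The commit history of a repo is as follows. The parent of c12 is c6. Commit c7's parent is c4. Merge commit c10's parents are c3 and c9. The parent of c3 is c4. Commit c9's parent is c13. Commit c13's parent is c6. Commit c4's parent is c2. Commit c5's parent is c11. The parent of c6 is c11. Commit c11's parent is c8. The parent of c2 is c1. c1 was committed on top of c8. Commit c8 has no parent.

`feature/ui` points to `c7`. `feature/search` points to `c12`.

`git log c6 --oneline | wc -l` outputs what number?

Walking parent pointers from c6: reachable set = {c11, c6, c8}.
That is 3 commits.

3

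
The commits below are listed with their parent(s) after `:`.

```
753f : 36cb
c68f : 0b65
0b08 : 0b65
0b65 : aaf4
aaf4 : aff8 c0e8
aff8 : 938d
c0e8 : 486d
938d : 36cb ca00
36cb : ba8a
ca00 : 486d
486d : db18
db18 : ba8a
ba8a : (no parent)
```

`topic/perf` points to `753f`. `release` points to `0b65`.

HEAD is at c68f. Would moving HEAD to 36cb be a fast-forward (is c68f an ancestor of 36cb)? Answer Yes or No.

No

A fast-forward from c68f to 36cb is possible iff c68f is an ancestor of 36cb.
Ancestors of 36cb: {36cb, ba8a}.
c68f is not among them, so fast-forward is not possible.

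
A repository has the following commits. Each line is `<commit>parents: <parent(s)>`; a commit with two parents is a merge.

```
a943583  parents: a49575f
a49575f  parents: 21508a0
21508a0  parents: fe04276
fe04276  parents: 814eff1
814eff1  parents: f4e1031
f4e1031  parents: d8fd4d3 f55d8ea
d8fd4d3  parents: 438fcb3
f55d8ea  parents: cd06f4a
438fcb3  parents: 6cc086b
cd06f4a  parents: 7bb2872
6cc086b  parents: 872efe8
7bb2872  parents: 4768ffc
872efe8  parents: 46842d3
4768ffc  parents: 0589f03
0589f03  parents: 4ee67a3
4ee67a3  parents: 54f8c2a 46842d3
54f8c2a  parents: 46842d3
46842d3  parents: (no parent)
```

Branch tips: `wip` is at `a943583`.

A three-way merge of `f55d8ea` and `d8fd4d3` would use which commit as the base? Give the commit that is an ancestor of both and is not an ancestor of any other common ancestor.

46842d3

Ancestors of f55d8ea: {0589f03, 46842d3, 4768ffc, 4ee67a3, 54f8c2a, 7bb2872, cd06f4a, f55d8ea}.
Ancestors of d8fd4d3: {438fcb3, 46842d3, 6cc086b, 872efe8, d8fd4d3}.
Common ancestors: {46842d3}.
The only common ancestor is 46842d3, so it is the merge base.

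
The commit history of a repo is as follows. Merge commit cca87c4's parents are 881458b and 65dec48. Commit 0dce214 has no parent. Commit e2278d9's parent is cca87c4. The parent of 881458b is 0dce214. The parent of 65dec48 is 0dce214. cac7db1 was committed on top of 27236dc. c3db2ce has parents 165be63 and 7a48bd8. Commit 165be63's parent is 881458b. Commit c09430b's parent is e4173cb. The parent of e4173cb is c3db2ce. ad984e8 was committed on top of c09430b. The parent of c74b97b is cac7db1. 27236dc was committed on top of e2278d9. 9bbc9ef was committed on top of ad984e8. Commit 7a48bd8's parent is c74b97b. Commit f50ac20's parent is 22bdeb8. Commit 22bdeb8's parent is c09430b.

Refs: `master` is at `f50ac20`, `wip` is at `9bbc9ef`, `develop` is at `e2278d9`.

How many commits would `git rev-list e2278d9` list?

Walking parent pointers from e2278d9: reachable set = {0dce214, 65dec48, 881458b, cca87c4, e2278d9}.
That is 5 commits.

5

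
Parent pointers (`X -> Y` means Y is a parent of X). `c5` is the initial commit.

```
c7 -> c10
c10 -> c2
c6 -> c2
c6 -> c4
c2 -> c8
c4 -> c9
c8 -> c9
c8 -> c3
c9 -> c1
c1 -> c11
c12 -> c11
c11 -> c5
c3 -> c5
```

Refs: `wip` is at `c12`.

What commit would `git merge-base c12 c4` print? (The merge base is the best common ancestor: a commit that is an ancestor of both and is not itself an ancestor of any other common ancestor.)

c11

Ancestors of c12: {c11, c12, c5}.
Ancestors of c4: {c1, c11, c4, c5, c9}.
Common ancestors: {c11, c5}.
Among these, c11 is not an ancestor of any other common ancestor — it is the merge base.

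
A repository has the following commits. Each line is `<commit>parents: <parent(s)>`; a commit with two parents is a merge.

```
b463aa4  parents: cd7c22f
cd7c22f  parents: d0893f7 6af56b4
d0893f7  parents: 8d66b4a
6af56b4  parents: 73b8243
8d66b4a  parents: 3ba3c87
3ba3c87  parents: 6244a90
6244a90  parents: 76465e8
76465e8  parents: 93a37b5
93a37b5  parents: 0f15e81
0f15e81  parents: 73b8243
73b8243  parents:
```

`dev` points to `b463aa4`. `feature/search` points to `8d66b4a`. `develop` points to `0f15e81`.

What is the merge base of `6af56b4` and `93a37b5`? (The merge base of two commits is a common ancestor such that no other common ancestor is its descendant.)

73b8243

Ancestors of 6af56b4: {6af56b4, 73b8243}.
Ancestors of 93a37b5: {0f15e81, 73b8243, 93a37b5}.
Common ancestors: {73b8243}.
The only common ancestor is 73b8243, so it is the merge base.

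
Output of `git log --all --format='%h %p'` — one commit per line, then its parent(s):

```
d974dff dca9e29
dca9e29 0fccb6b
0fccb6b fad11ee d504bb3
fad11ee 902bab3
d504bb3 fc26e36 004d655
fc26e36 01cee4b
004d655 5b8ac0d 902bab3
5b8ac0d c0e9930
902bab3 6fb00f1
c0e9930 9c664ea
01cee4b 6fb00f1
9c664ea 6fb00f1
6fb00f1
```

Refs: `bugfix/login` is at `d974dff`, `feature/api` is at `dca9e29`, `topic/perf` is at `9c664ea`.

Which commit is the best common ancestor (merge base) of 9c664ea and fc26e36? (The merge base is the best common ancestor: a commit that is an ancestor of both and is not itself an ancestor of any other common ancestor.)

Ancestors of 9c664ea: {6fb00f1, 9c664ea}.
Ancestors of fc26e36: {01cee4b, 6fb00f1, fc26e36}.
Common ancestors: {6fb00f1}.
The only common ancestor is 6fb00f1, so it is the merge base.

6fb00f1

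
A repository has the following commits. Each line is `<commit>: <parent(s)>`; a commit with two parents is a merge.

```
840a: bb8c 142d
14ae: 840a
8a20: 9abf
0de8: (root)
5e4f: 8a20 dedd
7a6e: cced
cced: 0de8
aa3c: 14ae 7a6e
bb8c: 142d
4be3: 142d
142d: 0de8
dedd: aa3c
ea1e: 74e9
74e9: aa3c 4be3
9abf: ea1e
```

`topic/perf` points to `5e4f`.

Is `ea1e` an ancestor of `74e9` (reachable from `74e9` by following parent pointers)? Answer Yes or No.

No

Ancestors of 74e9: {0de8, 142d, 14ae, 4be3, 74e9, 7a6e, 840a, aa3c, bb8c, cced}.
ea1e is not in that set, so it is not an ancestor of 74e9.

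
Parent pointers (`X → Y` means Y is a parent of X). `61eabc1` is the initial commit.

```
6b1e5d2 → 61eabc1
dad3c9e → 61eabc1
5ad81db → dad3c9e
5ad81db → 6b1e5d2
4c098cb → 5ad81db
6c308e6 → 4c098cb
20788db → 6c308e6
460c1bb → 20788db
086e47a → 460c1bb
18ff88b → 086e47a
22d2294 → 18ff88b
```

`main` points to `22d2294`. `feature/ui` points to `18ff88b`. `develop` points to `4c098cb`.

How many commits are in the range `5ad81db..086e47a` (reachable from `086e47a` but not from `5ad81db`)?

Reachable from 086e47a: {086e47a, 20788db, 460c1bb, 4c098cb, 5ad81db, 61eabc1, 6b1e5d2, 6c308e6, dad3c9e}.
Reachable from 5ad81db: {5ad81db, 61eabc1, 6b1e5d2, dad3c9e}.
In 086e47a's history but not 5ad81db's: {086e47a, 20788db, 460c1bb, 4c098cb, 6c308e6} — 5 commits.

5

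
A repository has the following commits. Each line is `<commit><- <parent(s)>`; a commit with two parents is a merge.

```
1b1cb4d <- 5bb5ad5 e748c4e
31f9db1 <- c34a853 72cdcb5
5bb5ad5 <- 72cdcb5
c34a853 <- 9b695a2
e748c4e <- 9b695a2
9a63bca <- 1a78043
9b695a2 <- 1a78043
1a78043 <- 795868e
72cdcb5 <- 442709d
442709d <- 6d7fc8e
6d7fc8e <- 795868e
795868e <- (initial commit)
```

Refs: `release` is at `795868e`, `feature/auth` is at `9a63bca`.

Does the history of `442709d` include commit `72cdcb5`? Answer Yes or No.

Ancestors of 442709d: {442709d, 6d7fc8e, 795868e}.
72cdcb5 is not in that set, so it is not an ancestor of 442709d.

No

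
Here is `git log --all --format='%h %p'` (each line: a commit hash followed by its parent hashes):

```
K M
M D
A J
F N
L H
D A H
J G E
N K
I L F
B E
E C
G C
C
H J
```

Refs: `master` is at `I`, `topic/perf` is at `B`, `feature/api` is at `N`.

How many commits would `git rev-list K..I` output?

4

Reachable from I: {A, C, D, E, F, G, H, I, J, K, L, M, N}.
Reachable from K: {A, C, D, E, G, H, J, K, M}.
In I's history but not K's: {F, I, L, N} — 4 commits.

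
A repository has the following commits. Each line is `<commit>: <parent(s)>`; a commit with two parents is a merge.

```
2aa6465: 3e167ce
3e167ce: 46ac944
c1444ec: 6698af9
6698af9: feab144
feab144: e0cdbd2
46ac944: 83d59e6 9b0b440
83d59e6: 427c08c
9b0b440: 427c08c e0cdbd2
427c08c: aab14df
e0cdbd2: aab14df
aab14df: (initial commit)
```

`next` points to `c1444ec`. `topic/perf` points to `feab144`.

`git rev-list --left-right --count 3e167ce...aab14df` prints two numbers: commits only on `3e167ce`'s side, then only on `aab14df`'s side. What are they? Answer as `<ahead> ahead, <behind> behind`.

Reachable from 3e167ce: {3e167ce, 427c08c, 46ac944, 83d59e6, 9b0b440, aab14df, e0cdbd2}.
Reachable from aab14df: {aab14df}.
Only in 3e167ce's history (ahead): {3e167ce, 427c08c, 46ac944, 83d59e6, 9b0b440, e0cdbd2} — 6.
Only in aab14df's history (behind): {} — 0.

6 ahead, 0 behind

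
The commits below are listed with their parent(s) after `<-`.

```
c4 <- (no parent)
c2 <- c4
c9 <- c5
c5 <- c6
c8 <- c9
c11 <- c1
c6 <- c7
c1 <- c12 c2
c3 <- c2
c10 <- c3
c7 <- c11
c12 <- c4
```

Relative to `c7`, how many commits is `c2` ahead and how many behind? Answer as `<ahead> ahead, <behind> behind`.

Reachable from c2: {c2, c4}.
Reachable from c7: {c1, c11, c12, c2, c4, c7}.
Only in c2's history (ahead): {} — 0.
Only in c7's history (behind): {c1, c11, c12, c7} — 4.

0 ahead, 4 behind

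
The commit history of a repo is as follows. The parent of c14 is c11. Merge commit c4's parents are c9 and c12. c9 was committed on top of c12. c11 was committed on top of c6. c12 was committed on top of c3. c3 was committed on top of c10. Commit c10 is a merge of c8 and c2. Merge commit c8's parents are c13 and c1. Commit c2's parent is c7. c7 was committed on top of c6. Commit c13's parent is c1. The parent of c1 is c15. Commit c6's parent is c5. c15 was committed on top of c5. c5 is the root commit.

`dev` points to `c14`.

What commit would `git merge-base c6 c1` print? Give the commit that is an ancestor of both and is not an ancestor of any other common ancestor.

Ancestors of c6: {c5, c6}.
Ancestors of c1: {c1, c15, c5}.
Common ancestors: {c5}.
The only common ancestor is c5, so it is the merge base.

c5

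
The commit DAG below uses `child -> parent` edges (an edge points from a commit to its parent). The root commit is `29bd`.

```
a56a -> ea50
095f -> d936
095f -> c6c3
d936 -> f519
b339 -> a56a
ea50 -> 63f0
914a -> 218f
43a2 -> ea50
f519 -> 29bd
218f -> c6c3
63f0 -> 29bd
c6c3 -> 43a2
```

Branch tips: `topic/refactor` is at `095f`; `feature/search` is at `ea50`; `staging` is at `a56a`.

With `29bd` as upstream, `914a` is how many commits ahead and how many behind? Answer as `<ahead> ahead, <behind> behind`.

6 ahead, 0 behind

Reachable from 914a: {218f, 29bd, 43a2, 63f0, 914a, c6c3, ea50}.
Reachable from 29bd: {29bd}.
Only in 914a's history (ahead): {218f, 43a2, 63f0, 914a, c6c3, ea50} — 6.
Only in 29bd's history (behind): {} — 0.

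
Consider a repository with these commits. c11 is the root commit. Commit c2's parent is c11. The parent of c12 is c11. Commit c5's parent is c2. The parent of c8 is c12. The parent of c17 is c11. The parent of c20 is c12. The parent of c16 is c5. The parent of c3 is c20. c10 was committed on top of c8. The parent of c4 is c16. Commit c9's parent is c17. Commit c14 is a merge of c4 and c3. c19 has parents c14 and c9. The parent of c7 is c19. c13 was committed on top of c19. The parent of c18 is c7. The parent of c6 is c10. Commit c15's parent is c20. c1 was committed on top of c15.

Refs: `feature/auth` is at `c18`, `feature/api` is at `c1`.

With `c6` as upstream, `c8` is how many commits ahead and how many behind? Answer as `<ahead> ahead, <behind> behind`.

Reachable from c8: {c11, c12, c8}.
Reachable from c6: {c10, c11, c12, c6, c8}.
Only in c8's history (ahead): {} — 0.
Only in c6's history (behind): {c10, c6} — 2.

0 ahead, 2 behind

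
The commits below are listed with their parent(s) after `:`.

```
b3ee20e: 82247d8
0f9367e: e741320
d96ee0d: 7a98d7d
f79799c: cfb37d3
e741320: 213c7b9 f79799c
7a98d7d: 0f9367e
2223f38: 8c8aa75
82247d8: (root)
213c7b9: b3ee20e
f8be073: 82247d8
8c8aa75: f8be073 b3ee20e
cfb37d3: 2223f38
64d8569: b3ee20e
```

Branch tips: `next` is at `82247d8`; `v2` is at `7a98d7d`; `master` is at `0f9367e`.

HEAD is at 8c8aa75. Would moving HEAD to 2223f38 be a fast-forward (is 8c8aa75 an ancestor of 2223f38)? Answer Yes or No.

Yes

A fast-forward from 8c8aa75 to 2223f38 is possible iff 8c8aa75 is an ancestor of 2223f38.
Ancestors of 2223f38: {2223f38, 82247d8, 8c8aa75, b3ee20e, f8be073}.
8c8aa75 is among them, so fast-forward is possible.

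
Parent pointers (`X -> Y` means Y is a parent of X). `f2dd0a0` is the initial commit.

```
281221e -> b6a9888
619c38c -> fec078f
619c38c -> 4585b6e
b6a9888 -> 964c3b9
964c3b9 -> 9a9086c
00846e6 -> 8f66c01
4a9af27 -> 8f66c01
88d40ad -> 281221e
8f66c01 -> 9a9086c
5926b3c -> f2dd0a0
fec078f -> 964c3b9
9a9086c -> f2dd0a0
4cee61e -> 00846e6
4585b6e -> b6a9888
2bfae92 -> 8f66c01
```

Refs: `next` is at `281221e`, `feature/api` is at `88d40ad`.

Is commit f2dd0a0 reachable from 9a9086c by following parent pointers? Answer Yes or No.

Yes

Ancestors of 9a9086c (commits reachable by following parents): {9a9086c, f2dd0a0}.
f2dd0a0 is in that set, so it is an ancestor of 9a9086c.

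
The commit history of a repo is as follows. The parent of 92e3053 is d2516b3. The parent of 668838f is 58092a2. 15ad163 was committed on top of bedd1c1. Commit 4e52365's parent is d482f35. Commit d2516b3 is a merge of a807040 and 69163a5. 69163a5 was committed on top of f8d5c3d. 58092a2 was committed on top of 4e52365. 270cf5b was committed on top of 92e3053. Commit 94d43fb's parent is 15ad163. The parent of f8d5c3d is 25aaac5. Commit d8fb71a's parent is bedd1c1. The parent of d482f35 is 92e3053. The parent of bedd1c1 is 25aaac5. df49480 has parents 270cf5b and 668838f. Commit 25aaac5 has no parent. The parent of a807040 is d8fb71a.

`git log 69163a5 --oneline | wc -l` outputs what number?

3

Walking parent pointers from 69163a5: reachable set = {25aaac5, 69163a5, f8d5c3d}.
That is 3 commits.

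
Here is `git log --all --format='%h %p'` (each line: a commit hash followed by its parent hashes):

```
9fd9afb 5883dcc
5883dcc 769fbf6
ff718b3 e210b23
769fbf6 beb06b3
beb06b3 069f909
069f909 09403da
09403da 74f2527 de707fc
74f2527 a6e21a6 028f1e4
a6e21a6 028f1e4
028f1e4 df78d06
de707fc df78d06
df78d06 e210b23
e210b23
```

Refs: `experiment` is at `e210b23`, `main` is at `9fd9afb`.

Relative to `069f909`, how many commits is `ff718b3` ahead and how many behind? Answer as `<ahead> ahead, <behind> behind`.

Reachable from ff718b3: {e210b23, ff718b3}.
Reachable from 069f909: {028f1e4, 069f909, 09403da, 74f2527, a6e21a6, de707fc, df78d06, e210b23}.
Only in ff718b3's history (ahead): {ff718b3} — 1.
Only in 069f909's history (behind): {028f1e4, 069f909, 09403da, 74f2527, a6e21a6, de707fc, df78d06} — 7.

1 ahead, 7 behind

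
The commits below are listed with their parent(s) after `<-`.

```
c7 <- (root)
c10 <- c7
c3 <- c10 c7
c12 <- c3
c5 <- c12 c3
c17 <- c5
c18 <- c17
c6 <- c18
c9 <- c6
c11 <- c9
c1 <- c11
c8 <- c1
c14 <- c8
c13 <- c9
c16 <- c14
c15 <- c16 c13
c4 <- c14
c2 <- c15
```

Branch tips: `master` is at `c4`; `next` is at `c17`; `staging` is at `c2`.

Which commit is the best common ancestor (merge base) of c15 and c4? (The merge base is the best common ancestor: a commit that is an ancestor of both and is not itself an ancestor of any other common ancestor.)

c14

Ancestors of c15: {c1, c10, c11, c12, c13, c14, c15, c16, c17, c18, c3, c5, c6, c7, c8, c9}.
Ancestors of c4: {c1, c10, c11, c12, c14, c17, c18, c3, c4, c5, c6, c7, c8, c9}.
Common ancestors: {c1, c10, c11, c12, c14, c17, c18, c3, c5, c6, c7, c8, c9}.
Among these, c14 is not an ancestor of any other common ancestor — it is the merge base.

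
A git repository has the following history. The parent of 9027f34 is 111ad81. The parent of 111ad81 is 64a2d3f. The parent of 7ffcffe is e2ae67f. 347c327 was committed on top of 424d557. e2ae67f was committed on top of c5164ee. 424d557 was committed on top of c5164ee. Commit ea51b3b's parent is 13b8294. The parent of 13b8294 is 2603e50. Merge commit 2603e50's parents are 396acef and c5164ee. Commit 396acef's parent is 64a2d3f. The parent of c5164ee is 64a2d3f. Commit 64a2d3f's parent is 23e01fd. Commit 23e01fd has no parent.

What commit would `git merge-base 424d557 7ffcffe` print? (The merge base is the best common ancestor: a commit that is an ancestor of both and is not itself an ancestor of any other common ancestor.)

Ancestors of 424d557: {23e01fd, 424d557, 64a2d3f, c5164ee}.
Ancestors of 7ffcffe: {23e01fd, 64a2d3f, 7ffcffe, c5164ee, e2ae67f}.
Common ancestors: {23e01fd, 64a2d3f, c5164ee}.
Among these, c5164ee is not an ancestor of any other common ancestor — it is the merge base.

c5164ee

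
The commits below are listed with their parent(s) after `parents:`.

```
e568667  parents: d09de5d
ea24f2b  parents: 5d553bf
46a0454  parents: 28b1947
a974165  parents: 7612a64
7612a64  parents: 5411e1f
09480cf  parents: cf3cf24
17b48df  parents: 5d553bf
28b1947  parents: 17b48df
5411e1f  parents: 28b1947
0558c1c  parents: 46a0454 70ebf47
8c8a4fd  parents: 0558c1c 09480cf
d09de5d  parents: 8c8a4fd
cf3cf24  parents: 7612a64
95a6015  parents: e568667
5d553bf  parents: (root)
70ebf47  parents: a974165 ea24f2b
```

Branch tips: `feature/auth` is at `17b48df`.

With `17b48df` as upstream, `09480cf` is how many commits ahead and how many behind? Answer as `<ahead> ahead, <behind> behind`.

Reachable from 09480cf: {09480cf, 17b48df, 28b1947, 5411e1f, 5d553bf, 7612a64, cf3cf24}.
Reachable from 17b48df: {17b48df, 5d553bf}.
Only in 09480cf's history (ahead): {09480cf, 28b1947, 5411e1f, 7612a64, cf3cf24} — 5.
Only in 17b48df's history (behind): {} — 0.

5 ahead, 0 behind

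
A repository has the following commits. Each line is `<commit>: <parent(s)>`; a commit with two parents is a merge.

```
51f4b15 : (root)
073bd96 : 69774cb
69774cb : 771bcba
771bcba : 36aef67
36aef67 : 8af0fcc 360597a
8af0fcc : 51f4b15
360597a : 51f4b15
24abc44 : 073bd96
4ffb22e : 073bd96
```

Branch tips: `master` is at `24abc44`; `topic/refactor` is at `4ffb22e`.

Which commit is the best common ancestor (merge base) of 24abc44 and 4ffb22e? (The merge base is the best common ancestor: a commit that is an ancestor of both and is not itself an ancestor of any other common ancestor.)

Ancestors of 24abc44: {073bd96, 24abc44, 360597a, 36aef67, 51f4b15, 69774cb, 771bcba, 8af0fcc}.
Ancestors of 4ffb22e: {073bd96, 360597a, 36aef67, 4ffb22e, 51f4b15, 69774cb, 771bcba, 8af0fcc}.
Common ancestors: {073bd96, 360597a, 36aef67, 51f4b15, 69774cb, 771bcba, 8af0fcc}.
Among these, 073bd96 is not an ancestor of any other common ancestor — it is the merge base.

073bd96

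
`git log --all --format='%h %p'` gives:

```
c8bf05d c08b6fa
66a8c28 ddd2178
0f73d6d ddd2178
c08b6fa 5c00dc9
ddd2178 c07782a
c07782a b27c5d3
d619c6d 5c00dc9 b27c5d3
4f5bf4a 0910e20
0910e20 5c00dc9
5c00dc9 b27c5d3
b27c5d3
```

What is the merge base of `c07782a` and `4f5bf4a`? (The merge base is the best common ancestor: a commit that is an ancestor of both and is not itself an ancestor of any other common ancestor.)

Ancestors of c07782a: {b27c5d3, c07782a}.
Ancestors of 4f5bf4a: {0910e20, 4f5bf4a, 5c00dc9, b27c5d3}.
Common ancestors: {b27c5d3}.
The only common ancestor is b27c5d3, so it is the merge base.

b27c5d3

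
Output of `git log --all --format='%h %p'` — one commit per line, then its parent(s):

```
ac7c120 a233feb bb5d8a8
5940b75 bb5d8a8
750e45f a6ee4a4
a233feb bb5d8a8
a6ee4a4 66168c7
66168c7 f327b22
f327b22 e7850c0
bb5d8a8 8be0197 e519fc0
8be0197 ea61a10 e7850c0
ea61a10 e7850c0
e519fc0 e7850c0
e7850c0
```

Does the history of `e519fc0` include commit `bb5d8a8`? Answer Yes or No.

Ancestors of e519fc0: {e519fc0, e7850c0}.
bb5d8a8 is not in that set, so it is not an ancestor of e519fc0.

No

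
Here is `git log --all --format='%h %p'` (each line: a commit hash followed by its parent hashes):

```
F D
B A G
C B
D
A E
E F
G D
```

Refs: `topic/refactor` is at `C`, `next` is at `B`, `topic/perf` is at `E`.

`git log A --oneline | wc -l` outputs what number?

4

Walking parent pointers from A: reachable set = {A, D, E, F}.
That is 4 commits.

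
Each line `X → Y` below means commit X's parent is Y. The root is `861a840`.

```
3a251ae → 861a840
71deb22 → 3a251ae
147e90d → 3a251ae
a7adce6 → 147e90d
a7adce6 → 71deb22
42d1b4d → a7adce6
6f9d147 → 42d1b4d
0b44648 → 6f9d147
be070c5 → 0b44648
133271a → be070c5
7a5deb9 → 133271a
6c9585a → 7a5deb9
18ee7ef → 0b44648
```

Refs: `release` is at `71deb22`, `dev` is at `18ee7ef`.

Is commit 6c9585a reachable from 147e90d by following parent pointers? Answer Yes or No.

No

Ancestors of 147e90d: {147e90d, 3a251ae, 861a840}.
6c9585a is not in that set, so it is not an ancestor of 147e90d.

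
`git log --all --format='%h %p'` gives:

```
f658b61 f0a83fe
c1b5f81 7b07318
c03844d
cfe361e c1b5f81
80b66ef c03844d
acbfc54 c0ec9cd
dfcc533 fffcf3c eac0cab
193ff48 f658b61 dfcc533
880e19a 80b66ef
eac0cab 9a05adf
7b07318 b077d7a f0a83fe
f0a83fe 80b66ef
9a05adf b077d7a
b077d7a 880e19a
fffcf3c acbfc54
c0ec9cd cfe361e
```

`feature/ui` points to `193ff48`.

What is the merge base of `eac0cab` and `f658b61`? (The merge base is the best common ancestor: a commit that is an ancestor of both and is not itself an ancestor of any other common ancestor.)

Ancestors of eac0cab: {80b66ef, 880e19a, 9a05adf, b077d7a, c03844d, eac0cab}.
Ancestors of f658b61: {80b66ef, c03844d, f0a83fe, f658b61}.
Common ancestors: {80b66ef, c03844d}.
Among these, 80b66ef is not an ancestor of any other common ancestor — it is the merge base.

80b66ef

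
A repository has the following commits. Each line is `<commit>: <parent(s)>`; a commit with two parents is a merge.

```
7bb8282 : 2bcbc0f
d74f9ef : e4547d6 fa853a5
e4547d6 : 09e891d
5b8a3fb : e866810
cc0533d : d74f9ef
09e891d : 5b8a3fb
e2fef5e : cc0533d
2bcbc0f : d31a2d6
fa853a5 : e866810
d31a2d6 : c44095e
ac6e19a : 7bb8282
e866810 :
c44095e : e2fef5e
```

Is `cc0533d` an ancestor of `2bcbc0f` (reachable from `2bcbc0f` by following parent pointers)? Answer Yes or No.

Ancestors of 2bcbc0f (commits reachable by following parents): {09e891d, 2bcbc0f, 5b8a3fb, c44095e, cc0533d, d31a2d6, d74f9ef, e2fef5e, e4547d6, e866810, fa853a5}.
cc0533d is in that set, so it is an ancestor of 2bcbc0f.

Yes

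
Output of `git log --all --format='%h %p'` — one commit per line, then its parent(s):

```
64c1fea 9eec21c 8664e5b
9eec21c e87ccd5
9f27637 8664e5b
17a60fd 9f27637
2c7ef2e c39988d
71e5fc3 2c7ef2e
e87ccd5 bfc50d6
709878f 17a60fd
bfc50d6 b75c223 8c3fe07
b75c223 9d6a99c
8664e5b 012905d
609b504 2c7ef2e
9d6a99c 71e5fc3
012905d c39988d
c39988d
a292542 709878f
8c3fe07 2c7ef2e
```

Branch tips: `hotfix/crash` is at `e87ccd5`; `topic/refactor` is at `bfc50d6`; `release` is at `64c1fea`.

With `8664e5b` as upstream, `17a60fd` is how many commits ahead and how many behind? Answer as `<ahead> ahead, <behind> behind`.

Reachable from 17a60fd: {012905d, 17a60fd, 8664e5b, 9f27637, c39988d}.
Reachable from 8664e5b: {012905d, 8664e5b, c39988d}.
Only in 17a60fd's history (ahead): {17a60fd, 9f27637} — 2.
Only in 8664e5b's history (behind): {} — 0.

2 ahead, 0 behind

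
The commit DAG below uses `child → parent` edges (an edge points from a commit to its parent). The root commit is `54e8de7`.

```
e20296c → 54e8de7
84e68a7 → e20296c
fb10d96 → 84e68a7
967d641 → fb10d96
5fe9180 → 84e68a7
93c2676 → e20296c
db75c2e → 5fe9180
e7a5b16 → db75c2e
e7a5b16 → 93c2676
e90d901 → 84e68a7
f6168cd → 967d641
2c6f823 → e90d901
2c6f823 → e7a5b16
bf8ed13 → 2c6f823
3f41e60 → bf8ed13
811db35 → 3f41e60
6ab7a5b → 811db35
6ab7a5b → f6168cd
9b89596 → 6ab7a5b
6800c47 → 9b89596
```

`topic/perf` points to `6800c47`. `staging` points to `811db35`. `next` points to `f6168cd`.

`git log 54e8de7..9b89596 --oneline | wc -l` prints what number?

16

Reachable from 9b89596: {2c6f823, 3f41e60, 54e8de7, 5fe9180, 6ab7a5b, 811db35, 84e68a7, 93c2676, 967d641, 9b89596, bf8ed13, db75c2e, e20296c, e7a5b16, e90d901, f6168cd, fb10d96}.
Reachable from 54e8de7: {54e8de7}.
In 9b89596's history but not 54e8de7's: {2c6f823, 3f41e60, 5fe9180, 6ab7a5b, 811db35, 84e68a7, 93c2676, 967d641, 9b89596, bf8ed13, db75c2e, e20296c, e7a5b16, e90d901, f6168cd, fb10d96} — 16 commits.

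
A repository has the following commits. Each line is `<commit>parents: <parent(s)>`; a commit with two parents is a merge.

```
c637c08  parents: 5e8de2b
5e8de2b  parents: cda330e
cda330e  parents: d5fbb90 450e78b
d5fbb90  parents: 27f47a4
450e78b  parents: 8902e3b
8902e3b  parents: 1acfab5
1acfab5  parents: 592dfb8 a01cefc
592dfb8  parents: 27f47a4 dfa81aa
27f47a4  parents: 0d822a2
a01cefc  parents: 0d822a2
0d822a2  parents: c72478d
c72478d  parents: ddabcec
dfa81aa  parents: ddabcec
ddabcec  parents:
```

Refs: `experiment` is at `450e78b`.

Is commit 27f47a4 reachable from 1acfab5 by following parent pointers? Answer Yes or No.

Ancestors of 1acfab5 (commits reachable by following parents): {0d822a2, 1acfab5, 27f47a4, 592dfb8, a01cefc, c72478d, ddabcec, dfa81aa}.
27f47a4 is in that set, so it is an ancestor of 1acfab5.

Yes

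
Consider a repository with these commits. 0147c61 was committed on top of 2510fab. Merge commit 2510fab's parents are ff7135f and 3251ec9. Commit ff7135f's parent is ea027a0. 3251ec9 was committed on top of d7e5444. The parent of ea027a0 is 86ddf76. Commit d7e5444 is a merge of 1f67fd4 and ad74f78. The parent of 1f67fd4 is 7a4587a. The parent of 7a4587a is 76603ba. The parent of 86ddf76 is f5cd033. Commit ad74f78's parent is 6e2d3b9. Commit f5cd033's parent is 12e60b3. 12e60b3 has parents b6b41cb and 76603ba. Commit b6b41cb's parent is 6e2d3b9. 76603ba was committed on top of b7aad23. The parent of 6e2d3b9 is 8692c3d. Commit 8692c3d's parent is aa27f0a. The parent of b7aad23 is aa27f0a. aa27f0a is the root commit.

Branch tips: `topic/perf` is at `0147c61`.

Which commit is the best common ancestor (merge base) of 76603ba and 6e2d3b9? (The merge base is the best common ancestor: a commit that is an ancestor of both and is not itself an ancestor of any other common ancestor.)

Ancestors of 76603ba: {76603ba, aa27f0a, b7aad23}.
Ancestors of 6e2d3b9: {6e2d3b9, 8692c3d, aa27f0a}.
Common ancestors: {aa27f0a}.
The only common ancestor is aa27f0a, so it is the merge base.

aa27f0a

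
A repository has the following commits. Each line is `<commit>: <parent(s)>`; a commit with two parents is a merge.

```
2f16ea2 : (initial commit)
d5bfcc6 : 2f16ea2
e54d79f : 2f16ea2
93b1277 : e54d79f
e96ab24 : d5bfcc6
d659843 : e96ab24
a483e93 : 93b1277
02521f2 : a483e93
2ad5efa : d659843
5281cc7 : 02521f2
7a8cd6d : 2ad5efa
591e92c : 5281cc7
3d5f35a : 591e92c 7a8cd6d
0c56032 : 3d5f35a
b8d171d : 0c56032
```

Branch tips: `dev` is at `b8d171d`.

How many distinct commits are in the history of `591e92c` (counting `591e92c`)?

Walking parent pointers from 591e92c: reachable set = {02521f2, 2f16ea2, 5281cc7, 591e92c, 93b1277, a483e93, e54d79f}.
That is 7 commits.

7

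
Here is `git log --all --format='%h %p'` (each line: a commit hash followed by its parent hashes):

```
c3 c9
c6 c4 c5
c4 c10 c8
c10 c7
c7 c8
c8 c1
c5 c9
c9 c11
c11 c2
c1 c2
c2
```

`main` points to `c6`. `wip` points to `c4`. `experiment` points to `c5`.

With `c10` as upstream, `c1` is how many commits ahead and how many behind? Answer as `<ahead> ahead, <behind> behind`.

0 ahead, 3 behind

Reachable from c1: {c1, c2}.
Reachable from c10: {c1, c10, c2, c7, c8}.
Only in c1's history (ahead): {} — 0.
Only in c10's history (behind): {c10, c7, c8} — 3.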